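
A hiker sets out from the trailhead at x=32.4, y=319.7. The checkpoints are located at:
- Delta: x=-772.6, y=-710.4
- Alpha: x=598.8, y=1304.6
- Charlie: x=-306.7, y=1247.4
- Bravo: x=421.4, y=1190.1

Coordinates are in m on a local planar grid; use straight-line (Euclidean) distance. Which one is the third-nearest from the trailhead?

Distance to each, sorted:
Bravo: 953.4 m
Charlie: 987.7 m
Alpha: 1136.2 m
Delta: 1307.3 m
The third-nearest is Alpha at 1136.2 m.

Alpha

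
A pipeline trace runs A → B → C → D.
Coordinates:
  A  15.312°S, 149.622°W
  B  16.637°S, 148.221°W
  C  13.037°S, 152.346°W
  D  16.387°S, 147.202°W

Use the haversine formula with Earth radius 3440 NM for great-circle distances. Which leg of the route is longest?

Leg distances:
A→B: 113.4 NM
B→C: 322.5 NM
C→D: 360.1 NM
The longest leg is C–D at 360.1 NM.

C–D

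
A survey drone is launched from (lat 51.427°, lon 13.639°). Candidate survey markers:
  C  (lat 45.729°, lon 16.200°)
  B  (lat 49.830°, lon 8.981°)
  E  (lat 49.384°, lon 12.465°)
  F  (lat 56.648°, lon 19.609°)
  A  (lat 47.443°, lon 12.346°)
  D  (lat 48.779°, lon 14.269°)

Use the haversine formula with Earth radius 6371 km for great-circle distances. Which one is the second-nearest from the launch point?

D

Distance to each, sorted:
E: 241.9 km
D: 297.8 km
B: 373.4 km
A: 452.7 km
C: 660.9 km
F: 698.7 km
The second-nearest is D at 297.8 km.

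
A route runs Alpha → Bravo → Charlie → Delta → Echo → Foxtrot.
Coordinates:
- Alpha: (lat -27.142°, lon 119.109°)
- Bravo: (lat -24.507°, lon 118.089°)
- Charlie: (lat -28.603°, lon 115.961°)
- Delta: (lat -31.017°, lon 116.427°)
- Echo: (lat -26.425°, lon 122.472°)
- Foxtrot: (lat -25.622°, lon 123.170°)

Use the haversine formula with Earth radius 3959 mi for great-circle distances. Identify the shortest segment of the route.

Leg distances:
Alpha→Bravo: 192.8 mi
Bravo→Charlie: 312.1 mi
Charlie→Delta: 169.1 mi
Delta→Echo: 484.4 mi
Echo→Foxtrot: 70.4 mi
The shortest leg is Echo–Foxtrot at 70.4 mi.

Echo–Foxtrot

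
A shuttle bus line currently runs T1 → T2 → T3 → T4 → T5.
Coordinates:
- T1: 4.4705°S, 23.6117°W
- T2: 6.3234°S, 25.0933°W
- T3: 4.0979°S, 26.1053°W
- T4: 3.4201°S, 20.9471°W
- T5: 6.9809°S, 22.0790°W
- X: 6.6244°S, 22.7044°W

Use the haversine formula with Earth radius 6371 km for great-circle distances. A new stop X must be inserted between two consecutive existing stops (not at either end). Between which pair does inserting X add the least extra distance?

Added distance for inserting X between each consecutive pair:
T1–T2: 262.4 km
T2–T3: 464.1 km
T3–T4: 298.5 km
T4–T5: 70.3 km
Smallest added distance is 70.3 km, inserting between T4 and T5.

between T4 and T5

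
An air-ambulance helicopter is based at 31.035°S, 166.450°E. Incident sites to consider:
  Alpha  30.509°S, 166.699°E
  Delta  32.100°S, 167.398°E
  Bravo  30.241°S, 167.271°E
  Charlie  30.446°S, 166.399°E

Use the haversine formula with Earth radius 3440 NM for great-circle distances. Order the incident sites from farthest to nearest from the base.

Distances from the base:
Delta 32.100°S, 167.398°E: 80.3 NM
Bravo 30.241°S, 167.271°E: 63.8 NM
Charlie 30.446°S, 166.399°E: 35.5 NM
Alpha 30.509°S, 166.699°E: 34.1 NM

Delta, Bravo, Charlie, Alpha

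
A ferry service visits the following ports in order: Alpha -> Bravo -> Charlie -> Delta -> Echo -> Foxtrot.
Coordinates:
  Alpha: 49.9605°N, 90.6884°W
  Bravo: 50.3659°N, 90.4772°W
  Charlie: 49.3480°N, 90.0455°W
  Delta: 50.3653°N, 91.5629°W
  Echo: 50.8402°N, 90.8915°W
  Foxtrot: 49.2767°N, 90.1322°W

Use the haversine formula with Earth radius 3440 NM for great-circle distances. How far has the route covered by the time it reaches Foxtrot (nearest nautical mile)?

310 NM

Leg distances:
Alpha→Bravo: 25.7 NM  (cumulative 25.7 NM)
Bravo→Charlie: 63.4 NM  (cumulative 89.0 NM)
Charlie→Delta: 84.7 NM  (cumulative 173.7 NM)
Delta→Echo: 38.3 NM  (cumulative 212.1 NM)
Echo→Foxtrot: 98.3 NM  (cumulative 310.4 NM)
Cumulative distance at Foxtrot ≈ 310 NM.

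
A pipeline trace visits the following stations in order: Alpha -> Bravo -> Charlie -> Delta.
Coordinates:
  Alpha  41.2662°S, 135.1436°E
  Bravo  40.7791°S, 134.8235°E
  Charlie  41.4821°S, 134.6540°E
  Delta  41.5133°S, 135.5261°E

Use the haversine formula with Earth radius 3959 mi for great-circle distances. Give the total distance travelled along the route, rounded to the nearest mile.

132 mi

Leg distances:
Alpha→Bravo: 37.6 mi  (cumulative 37.6 mi)
Bravo→Charlie: 49.4 mi  (cumulative 86.9 mi)
Charlie→Delta: 45.2 mi  (cumulative 132.1 mi)
Total route length ≈ 132 mi.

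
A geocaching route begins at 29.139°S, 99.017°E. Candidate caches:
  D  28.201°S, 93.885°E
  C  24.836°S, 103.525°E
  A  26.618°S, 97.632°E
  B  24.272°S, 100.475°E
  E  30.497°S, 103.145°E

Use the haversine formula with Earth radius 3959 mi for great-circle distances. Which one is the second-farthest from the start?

Distances from the start (29.139°S, 99.017°E):
C: 406.7 mi
B: 348.1 mi
D: 317.8 mi
E: 264.6 mi
A: 193.6 mi
The second-farthest is B at 348.1 mi.

B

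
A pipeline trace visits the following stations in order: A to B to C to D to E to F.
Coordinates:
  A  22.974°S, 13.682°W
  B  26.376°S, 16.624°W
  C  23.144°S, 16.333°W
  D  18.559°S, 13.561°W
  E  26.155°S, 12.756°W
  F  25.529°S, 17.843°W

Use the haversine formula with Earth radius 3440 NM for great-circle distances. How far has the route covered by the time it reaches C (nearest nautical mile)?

454 NM

Leg distances:
A→B: 259.7 NM  (cumulative 259.7 NM)
B→C: 194.7 NM  (cumulative 454.4 NM)
Cumulative distance at C ≈ 454 NM.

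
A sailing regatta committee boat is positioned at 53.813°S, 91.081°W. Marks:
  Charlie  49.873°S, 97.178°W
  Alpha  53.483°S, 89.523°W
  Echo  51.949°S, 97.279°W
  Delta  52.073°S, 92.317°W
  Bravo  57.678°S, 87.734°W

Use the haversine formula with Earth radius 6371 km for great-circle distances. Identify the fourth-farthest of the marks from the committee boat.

Delta

Distance to each, sorted:
Charlie: 605.7 km
Bravo: 478.0 km
Echo: 464.5 km
Delta: 210.5 km
Alpha: 109.0 km
The fourth-farthest is Delta at 210.5 km.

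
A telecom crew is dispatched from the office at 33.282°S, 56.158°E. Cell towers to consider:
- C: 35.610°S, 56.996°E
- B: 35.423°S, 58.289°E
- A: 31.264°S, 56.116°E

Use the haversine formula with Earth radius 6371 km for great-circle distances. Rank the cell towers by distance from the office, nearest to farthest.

A, C, B

Distance from the office at 33.282°S, 56.158°E to each:
A 31.264°S, 56.116°E: 224.4 km
C 35.610°S, 56.996°E: 270.0 km
B 35.423°S, 58.289°E: 308.1 km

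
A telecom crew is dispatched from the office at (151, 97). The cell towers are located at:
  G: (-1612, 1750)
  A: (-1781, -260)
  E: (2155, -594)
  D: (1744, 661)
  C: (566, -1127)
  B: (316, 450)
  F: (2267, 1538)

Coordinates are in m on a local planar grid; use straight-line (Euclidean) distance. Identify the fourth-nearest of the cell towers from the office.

Distance to each, sorted:
B: 389.7 m
C: 1292.4 m
D: 1689.9 m
A: 1964.7 m
E: 2119.8 m
G: 2416.7 m
F: 2560.1 m
The fourth-nearest is A at 1964.7 m.

A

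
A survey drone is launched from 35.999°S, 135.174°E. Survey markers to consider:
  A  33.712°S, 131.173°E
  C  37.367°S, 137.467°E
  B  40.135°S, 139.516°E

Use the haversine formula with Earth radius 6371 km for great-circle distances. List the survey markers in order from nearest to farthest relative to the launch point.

Distances from the launch point:
C 37.367°S, 137.467°E: 254.8 km
A 33.712°S, 131.173°E: 444.8 km
B 40.135°S, 139.516°E: 596.5 km

C, A, B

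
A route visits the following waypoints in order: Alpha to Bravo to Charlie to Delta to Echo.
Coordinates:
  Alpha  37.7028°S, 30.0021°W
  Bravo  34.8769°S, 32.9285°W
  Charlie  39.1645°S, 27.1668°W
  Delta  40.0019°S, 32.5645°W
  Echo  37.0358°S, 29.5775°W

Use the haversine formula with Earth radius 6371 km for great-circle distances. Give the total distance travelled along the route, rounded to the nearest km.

Leg distances:
Alpha→Bravo: 409.3 km  (cumulative 409.3 km)
Bravo→Charlie: 699.0 km  (cumulative 1108.2 km)
Charlie→Delta: 471.8 km  (cumulative 1580.0 km)
Delta→Echo: 419.8 km  (cumulative 1999.8 km)
Total route length ≈ 2000 km.

2000 km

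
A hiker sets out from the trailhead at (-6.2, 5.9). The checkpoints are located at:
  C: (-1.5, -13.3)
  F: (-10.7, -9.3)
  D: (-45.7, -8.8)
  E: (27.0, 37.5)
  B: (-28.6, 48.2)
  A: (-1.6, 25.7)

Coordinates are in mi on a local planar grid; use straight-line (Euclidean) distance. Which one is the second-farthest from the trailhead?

Distance to each, sorted:
B: 47.9 mi
E: 45.8 mi
D: 42.1 mi
A: 20.3 mi
C: 19.8 mi
F: 15.9 mi
The second-farthest is E at 45.8 mi.

E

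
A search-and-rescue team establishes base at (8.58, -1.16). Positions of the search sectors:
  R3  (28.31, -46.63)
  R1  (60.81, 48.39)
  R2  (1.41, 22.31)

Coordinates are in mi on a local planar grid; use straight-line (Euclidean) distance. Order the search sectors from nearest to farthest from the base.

R2, R3, R1

Computing each straight-line distance from (8.58, -1.16):
R2 (1.41, 22.31): 24.5 mi
R3 (28.31, -46.63): 49.6 mi
R1 (60.81, 48.39): 72.0 mi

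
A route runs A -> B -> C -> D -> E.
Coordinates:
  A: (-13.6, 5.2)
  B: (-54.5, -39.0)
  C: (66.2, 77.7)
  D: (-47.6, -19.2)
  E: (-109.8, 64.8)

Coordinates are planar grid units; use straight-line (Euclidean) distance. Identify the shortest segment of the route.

Leg distances:
A→B: 60.2
B→C: 167.9
C→D: 149.5
D→E: 104.5
The shortest leg is A–B at 60.2.

A–B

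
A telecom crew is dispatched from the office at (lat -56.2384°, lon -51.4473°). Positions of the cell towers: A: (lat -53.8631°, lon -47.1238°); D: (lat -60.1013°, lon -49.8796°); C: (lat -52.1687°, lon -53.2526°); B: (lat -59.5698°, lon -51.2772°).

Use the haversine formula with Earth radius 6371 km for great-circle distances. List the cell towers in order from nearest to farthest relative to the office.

B, A, D, C

Computing each great-circle distance from (lat -56.2384°, lon -51.4473°):
B (lat -59.5698°, lon -51.2772°): 370.6 km
A (lat -53.8631°, lon -47.1238°): 381.4 km
D (lat -60.1013°, lon -49.8796°): 439.2 km
C (lat -52.1687°, lon -53.2526°): 467.5 km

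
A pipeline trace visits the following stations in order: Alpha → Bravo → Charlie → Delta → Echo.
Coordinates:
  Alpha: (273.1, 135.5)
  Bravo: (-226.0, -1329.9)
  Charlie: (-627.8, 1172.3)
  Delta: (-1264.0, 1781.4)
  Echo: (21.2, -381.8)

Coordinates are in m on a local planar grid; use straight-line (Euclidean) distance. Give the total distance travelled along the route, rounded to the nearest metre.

Leg distances:
Alpha→Bravo: 1548.1 m  (cumulative 1548.1 m)
Bravo→Charlie: 2534.3 m  (cumulative 4082.3 m)
Charlie→Delta: 880.8 m  (cumulative 4963.1 m)
Delta→Echo: 2516.2 m  (cumulative 7479.3 m)
Total route length ≈ 7479 m.

7479 m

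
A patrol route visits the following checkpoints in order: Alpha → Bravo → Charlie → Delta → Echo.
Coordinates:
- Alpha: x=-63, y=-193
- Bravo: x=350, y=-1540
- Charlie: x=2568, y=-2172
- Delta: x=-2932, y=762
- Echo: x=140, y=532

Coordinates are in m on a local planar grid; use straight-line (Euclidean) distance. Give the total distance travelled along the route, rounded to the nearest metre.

13029 m

Leg distances:
Alpha→Bravo: 1408.9 m  (cumulative 1408.9 m)
Bravo→Charlie: 2306.3 m  (cumulative 3715.2 m)
Charlie→Delta: 6233.6 m  (cumulative 9948.8 m)
Delta→Echo: 3080.6 m  (cumulative 13029.4 m)
Total route length ≈ 13029 m.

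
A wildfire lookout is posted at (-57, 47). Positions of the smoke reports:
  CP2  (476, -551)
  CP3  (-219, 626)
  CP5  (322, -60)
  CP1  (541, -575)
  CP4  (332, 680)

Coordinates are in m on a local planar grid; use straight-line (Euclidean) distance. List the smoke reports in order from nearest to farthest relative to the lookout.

CP5, CP3, CP4, CP2, CP1

Distances from the lookout:
CP5 (322, -60): 393.8 m
CP3 (-219, 626): 601.2 m
CP4 (332, 680): 743.0 m
CP2 (476, -551): 801.1 m
CP1 (541, -575): 862.8 m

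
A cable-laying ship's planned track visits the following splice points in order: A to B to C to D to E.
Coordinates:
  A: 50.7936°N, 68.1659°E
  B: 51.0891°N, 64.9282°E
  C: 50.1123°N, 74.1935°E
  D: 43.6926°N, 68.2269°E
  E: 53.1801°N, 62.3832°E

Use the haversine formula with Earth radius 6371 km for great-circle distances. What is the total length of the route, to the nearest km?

Leg distances:
A→B: 229.2 km  (cumulative 229.2 km)
B→C: 662.4 km  (cumulative 891.6 km)
C→D: 845.0 km  (cumulative 1736.6 km)
D→E: 1138.7 km  (cumulative 2875.3 km)
Total route length ≈ 2875 km.

2875 km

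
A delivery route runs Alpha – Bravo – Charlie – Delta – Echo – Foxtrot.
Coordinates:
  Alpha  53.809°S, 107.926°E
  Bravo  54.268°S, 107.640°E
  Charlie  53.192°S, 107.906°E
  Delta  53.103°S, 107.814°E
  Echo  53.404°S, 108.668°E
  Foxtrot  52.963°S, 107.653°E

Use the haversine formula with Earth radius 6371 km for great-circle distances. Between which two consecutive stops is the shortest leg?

Leg distances:
Alpha→Bravo: 54.3 km
Bravo→Charlie: 120.9 km
Charlie→Delta: 11.6 km
Delta→Echo: 65.9 km
Echo→Foxtrot: 83.5 km
The shortest leg is Charlie–Delta at 11.6 km.

Charlie–Delta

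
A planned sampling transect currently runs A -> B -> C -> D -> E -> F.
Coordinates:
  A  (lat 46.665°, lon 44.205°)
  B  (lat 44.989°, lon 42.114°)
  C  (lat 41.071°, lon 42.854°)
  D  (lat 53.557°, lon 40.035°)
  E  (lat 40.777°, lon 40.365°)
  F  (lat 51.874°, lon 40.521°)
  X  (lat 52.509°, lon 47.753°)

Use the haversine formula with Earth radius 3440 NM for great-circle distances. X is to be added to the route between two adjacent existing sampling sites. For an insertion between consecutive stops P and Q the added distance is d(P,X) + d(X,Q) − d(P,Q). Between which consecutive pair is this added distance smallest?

between C and D

Added distance for inserting X between each consecutive pair:
A–B: 746.9 NM
B–C: 981.1 NM
C–D: 242.5 NM
D–E: 284.5 NM
E–F: 368.9 NM
Smallest added distance is 242.5 NM, inserting between C and D.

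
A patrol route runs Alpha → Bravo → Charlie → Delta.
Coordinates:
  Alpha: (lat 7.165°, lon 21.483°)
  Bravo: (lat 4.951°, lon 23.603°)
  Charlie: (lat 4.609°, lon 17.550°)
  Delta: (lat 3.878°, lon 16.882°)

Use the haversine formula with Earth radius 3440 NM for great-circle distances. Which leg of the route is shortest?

Charlie–Delta

Leg distances:
Alpha→Bravo: 183.5 NM
Bravo→Charlie: 362.7 NM
Charlie→Delta: 59.4 NM
The shortest leg is Charlie–Delta at 59.4 NM.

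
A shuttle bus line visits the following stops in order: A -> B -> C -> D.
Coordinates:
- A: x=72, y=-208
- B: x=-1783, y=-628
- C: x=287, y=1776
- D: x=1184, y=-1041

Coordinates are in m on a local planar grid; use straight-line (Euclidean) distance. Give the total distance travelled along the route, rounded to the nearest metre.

8031 m

Leg distances:
A→B: 1902.0 m  (cumulative 1902.0 m)
B→C: 3172.4 m  (cumulative 5074.4 m)
C→D: 2956.4 m  (cumulative 8030.7 m)
Total route length ≈ 8031 m.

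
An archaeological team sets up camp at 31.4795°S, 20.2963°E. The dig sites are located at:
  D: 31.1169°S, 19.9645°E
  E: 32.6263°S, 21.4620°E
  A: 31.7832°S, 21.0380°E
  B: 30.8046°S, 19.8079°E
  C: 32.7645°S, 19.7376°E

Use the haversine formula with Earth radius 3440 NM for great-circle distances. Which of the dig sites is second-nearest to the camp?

Distances from the camp (31.4795°S, 20.2963°E):
D: 27.6 NM
A: 42.1 NM
B: 47.7 NM
C: 82.2 NM
E: 90.9 NM
The second-nearest is A at 42.1 NM.

A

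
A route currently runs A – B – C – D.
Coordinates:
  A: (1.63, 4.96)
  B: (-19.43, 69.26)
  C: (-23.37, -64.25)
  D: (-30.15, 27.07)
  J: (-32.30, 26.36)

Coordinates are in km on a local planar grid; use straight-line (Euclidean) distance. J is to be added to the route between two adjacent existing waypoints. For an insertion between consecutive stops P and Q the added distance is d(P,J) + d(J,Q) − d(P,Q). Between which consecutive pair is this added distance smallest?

between C and D

Added distance for inserting J between each consecutive pair:
A–B: 17.2 km
B–C: 2.3 km
C–D: 1.7 km
Smallest added distance is 1.7 km, inserting between C and D.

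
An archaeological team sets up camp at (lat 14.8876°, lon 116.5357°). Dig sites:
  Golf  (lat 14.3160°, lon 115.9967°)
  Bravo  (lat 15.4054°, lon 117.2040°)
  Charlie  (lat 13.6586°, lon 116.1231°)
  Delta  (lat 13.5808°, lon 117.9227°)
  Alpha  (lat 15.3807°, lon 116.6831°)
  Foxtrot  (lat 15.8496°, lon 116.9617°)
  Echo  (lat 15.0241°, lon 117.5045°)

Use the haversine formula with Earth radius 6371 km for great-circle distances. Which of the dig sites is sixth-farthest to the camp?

Golf

Distances from the camp ((lat 14.8876°, lon 116.5357°)):
Delta: 208.5 km
Charlie: 143.7 km
Foxtrot: 116.3 km
Echo: 105.2 km
Bravo: 92.0 km
Golf: 86.0 km
Alpha: 57.1 km
The sixth-farthest is Golf at 86.0 km.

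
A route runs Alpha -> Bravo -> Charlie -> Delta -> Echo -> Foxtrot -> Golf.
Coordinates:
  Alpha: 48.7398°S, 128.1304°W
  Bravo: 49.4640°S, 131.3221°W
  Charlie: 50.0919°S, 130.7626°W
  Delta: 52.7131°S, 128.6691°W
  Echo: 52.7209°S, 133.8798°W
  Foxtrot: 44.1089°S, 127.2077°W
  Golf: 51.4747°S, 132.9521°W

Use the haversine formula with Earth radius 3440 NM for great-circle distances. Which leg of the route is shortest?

Bravo–Charlie

Leg distances:
Alpha→Bravo: 132.8 NM
Bravo→Charlie: 43.5 NM
Charlie→Delta: 175.8 NM
Delta→Echo: 189.5 NM
Echo→Foxtrot: 580.8 NM
Foxtrot→Golf: 498.9 NM
The shortest leg is Bravo–Charlie at 43.5 NM.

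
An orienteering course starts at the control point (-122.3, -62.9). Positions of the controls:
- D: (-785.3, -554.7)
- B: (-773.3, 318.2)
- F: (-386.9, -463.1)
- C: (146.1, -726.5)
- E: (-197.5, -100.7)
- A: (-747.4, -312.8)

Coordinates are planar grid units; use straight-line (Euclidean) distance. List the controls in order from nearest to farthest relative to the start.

E, F, A, C, B, D

Distance from the start at (-122.3, -62.9) to each:
E (-197.5, -100.7): 84.2
F (-386.9, -463.1): 479.8
A (-747.4, -312.8): 673.2
C (146.1, -726.5): 715.8
B (-773.3, 318.2): 754.3
D (-785.3, -554.7): 825.5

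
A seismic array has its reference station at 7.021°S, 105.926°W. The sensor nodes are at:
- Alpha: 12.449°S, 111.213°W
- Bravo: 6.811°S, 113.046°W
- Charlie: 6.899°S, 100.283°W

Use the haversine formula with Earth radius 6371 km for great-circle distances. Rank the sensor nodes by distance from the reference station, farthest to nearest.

Alpha, Bravo, Charlie

Distances from the reference station:
Alpha 12.449°S, 111.213°W: 836.5 km
Bravo 6.811°S, 113.046°W: 786.3 km
Charlie 6.899°S, 100.283°W: 623.0 km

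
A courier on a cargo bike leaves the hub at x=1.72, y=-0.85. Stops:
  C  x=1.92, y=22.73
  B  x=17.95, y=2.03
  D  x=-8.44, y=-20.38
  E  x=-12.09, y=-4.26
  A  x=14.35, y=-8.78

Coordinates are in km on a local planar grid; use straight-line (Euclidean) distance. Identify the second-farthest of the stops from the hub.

D

Distances from the hub (x=1.72, y=-0.85):
C: 23.6 km
D: 22.0 km
B: 16.5 km
A: 14.9 km
E: 14.2 km
The second-farthest is D at 22.0 km.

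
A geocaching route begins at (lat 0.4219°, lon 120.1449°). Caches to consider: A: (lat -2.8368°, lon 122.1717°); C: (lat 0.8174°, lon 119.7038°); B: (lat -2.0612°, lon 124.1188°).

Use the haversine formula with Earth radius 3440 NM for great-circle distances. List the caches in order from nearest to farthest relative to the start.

Computing each great-circle distance from (lat 0.4219°, lon 120.1449°):
C (lat 0.8174°, lon 119.7038°): 35.6 NM
A (lat -2.8368°, lon 122.1717°): 230.4 NM
B (lat -2.0612°, lon 124.1188°): 281.3 NM

C, A, B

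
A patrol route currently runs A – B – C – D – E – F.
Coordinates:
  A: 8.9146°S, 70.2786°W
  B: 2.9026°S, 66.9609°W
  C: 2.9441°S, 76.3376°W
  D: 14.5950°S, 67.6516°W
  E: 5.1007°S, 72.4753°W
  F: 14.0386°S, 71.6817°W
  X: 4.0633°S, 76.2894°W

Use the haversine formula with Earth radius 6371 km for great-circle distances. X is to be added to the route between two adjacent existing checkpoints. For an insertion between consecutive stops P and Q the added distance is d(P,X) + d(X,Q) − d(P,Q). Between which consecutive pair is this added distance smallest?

between C and D

Added distance for inserting X between each consecutive pair:
A–B: 1136.3 km
B–C: 126.6 km
C–D: 22.0 km
D–E: 763.5 km
E–F: 659.4 km
Smallest added distance is 22.0 km, inserting between C and D.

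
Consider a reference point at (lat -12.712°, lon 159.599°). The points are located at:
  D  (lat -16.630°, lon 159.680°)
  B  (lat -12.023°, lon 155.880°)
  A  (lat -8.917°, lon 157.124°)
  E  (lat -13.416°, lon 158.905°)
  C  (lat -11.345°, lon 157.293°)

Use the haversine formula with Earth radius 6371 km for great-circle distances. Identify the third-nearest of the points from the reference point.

Distances from the reference point ((lat -12.712°, lon 159.599°)):
E: 108.5 km
C: 293.2 km
B: 411.1 km
D: 435.7 km
A: 501.1 km
The third-nearest is B at 411.1 km.

B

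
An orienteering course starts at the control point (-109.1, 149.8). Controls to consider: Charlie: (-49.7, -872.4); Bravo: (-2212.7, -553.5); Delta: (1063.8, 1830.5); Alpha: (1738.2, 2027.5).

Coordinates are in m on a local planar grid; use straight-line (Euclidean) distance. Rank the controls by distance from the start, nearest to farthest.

Distances from the start:
Charlie (-49.7, -872.4): 1023.9 m
Delta (1063.8, 1830.5): 2049.5 m
Bravo (-2212.7, -553.5): 2218.1 m
Alpha (1738.2, 2027.5): 2634.1 m

Charlie, Delta, Bravo, Alpha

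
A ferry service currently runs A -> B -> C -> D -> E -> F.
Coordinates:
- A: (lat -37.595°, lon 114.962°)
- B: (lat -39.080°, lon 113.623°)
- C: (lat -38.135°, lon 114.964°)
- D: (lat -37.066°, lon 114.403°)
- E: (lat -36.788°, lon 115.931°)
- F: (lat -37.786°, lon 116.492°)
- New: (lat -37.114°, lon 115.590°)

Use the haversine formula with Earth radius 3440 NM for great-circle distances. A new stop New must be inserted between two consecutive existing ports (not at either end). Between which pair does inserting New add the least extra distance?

between D and E

Added distance for inserting New between each consecutive pair:
A–B: 82.6 NM
B–C: 133.7 NM
C–D: 55.6 NM
D–E: 7.2 NM
E–F: 18.8 NM
Smallest added distance is 7.2 NM, inserting between D and E.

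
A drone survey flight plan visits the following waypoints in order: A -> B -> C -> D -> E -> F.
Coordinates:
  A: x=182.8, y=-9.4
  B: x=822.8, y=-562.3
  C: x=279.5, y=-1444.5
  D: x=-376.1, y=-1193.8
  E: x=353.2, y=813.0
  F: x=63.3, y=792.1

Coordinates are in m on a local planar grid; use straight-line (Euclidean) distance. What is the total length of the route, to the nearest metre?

Leg distances:
A→B: 845.8 m  (cumulative 845.8 m)
B→C: 1036.1 m  (cumulative 1881.8 m)
C→D: 701.9 m  (cumulative 2583.7 m)
D→E: 2135.2 m  (cumulative 4718.9 m)
E→F: 290.7 m  (cumulative 5009.6 m)
Total route length ≈ 5010 m.

5010 m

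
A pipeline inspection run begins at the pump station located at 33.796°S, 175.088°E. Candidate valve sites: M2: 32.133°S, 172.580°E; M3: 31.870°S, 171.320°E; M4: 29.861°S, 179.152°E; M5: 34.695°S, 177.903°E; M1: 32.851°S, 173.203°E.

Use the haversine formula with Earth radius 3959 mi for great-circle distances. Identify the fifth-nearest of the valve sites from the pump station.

M4

Distance to each, sorted:
M1: 126.9 mi
M5: 172.4 mi
M2: 185.3 mi
M3: 256.0 mi
M4: 361.7 mi
The fifth-nearest is M4 at 361.7 mi.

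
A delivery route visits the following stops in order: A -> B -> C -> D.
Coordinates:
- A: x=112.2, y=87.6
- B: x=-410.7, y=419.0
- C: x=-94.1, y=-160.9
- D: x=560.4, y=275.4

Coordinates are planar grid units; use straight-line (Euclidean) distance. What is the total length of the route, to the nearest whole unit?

Leg distances:
A→B: 619.1  (cumulative 619.1)
B→C: 660.7  (cumulative 1279.8)
C→D: 786.6  (cumulative 2066.4)
Total route length ≈ 2066.

2066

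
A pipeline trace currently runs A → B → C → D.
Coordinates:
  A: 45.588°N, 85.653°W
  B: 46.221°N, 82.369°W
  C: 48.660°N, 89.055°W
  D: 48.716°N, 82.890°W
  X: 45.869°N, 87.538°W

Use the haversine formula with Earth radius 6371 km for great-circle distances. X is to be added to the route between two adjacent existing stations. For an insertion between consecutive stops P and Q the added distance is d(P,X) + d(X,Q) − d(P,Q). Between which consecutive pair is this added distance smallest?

Added distance for inserting X between each consecutive pair:
A–B: 286.7 km
B–C: 160.5 km
C–D: 350.5 km
Smallest added distance is 160.5 km, inserting between B and C.

between B and C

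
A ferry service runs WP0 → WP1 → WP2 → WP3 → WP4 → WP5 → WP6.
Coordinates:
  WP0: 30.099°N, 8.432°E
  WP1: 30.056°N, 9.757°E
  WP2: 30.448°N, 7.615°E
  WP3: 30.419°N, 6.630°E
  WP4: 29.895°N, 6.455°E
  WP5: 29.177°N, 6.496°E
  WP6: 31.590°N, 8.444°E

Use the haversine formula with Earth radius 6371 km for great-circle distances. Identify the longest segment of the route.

Leg distances:
WP0→WP1: 127.6 km
WP1→WP2: 210.3 km
WP2→WP3: 94.5 km
WP3→WP4: 60.6 km
WP4→WP5: 79.9 km
WP5→WP6: 327.0 km
The longest leg is WP5–WP6 at 327.0 km.

WP5–WP6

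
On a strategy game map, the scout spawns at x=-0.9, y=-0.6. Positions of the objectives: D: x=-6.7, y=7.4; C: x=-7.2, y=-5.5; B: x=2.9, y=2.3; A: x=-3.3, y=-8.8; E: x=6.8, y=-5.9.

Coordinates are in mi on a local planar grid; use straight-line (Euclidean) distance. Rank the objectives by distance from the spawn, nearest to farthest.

Distance from the spawn at x=-0.9, y=-0.6 to each:
B x=2.9, y=2.3: 4.8 mi
C x=-7.2, y=-5.5: 8.0 mi
A x=-3.3, y=-8.8: 8.5 mi
E x=6.8, y=-5.9: 9.3 mi
D x=-6.7, y=7.4: 9.9 mi

B, C, A, E, D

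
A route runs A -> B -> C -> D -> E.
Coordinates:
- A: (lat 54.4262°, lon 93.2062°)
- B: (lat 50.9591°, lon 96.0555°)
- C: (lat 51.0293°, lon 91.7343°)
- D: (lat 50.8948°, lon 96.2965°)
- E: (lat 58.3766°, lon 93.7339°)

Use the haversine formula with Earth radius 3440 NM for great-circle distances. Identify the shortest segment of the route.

B–C

Leg distances:
A→B: 232.5 NM
B→C: 163.3 NM
C→D: 172.7 NM
D→E: 457.9 NM
The shortest leg is B–C at 163.3 NM.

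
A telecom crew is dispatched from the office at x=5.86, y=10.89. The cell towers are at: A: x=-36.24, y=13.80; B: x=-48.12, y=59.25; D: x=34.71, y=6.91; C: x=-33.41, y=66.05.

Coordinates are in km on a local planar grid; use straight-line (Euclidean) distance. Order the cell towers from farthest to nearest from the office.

Computing each straight-line distance from x=5.86, y=10.89:
B x=-48.12, y=59.25: 72.5 km
C x=-33.41, y=66.05: 67.7 km
A x=-36.24, y=13.80: 42.2 km
D x=34.71, y=6.91: 29.1 km

B, C, A, D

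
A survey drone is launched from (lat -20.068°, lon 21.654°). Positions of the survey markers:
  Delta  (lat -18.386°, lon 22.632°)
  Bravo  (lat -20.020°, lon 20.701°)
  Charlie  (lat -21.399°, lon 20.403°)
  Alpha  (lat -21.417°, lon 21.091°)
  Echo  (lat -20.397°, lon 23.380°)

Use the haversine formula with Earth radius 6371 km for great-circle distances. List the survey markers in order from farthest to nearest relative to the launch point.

Delta, Charlie, Echo, Alpha, Bravo

Distances from the launch point:
Delta (lat -18.386°, lon 22.632°): 213.4 km
Charlie (lat -21.399°, lon 20.403°): 197.0 km
Echo (lat -20.397°, lon 23.380°): 183.8 km
Alpha (lat -21.417°, lon 21.091°): 161.0 km
Bravo (lat -20.020°, lon 20.701°): 99.7 km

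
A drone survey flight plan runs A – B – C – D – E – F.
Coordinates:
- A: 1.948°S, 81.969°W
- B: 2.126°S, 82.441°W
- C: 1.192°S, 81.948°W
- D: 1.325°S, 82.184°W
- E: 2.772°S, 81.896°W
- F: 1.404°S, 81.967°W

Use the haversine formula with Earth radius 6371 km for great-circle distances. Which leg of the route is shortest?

C–D

Leg distances:
A→B: 56.1 km
B→C: 117.4 km
C→D: 30.1 km
D→E: 164.1 km
E→F: 152.3 km
The shortest leg is C–D at 30.1 km.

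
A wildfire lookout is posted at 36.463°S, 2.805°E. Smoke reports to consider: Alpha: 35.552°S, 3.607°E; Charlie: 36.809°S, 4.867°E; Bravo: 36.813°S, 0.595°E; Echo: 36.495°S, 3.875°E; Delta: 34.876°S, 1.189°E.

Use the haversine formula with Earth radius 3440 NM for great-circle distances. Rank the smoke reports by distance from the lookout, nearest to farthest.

Echo, Alpha, Charlie, Bravo, Delta

Computing each great-circle distance from 36.463°S, 2.805°E:
Echo 36.495°S, 3.875°E: 51.7 NM
Alpha 35.552°S, 3.607°E: 67.1 NM
Charlie 36.809°S, 4.867°E: 101.5 NM
Bravo 36.813°S, 0.595°E: 108.5 NM
Delta 34.876°S, 1.189°E: 123.7 NM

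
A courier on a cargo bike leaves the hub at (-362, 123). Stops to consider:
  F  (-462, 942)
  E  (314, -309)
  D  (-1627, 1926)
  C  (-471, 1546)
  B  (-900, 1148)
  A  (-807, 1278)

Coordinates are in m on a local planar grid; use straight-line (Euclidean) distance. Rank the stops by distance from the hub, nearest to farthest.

E, F, B, A, C, D

Computing each straight-line distance from (-362, 123):
E (314, -309): 802.2 m
F (-462, 942): 825.1 m
B (-900, 1148): 1157.6 m
A (-807, 1278): 1237.8 m
C (-471, 1546): 1427.2 m
D (-1627, 1926): 2202.5 m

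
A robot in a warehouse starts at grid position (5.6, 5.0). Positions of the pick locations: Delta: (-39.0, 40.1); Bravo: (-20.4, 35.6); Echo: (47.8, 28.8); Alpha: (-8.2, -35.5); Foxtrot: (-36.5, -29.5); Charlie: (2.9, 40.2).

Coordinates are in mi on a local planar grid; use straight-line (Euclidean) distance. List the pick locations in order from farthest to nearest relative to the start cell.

Distances from the start cell:
Delta (-39.0, 40.1): 56.8 mi
Foxtrot (-36.5, -29.5): 54.4 mi
Echo (47.8, 28.8): 48.4 mi
Alpha (-8.2, -35.5): 42.8 mi
Bravo (-20.4, 35.6): 40.2 mi
Charlie (2.9, 40.2): 35.3 mi

Delta, Foxtrot, Echo, Alpha, Bravo, Charlie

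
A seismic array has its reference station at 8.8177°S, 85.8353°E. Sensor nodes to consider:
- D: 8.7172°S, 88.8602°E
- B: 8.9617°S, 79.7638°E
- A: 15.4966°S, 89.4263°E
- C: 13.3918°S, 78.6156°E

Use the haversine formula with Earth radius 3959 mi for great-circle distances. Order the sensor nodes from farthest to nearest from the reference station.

C, A, B, D

Computing each great-circle distance from 8.8177°S, 85.8353°E:
C 13.3918°S, 78.6156°E: 582.6 mi
A 15.4966°S, 89.4263°E: 521.3 mi
B 8.9617°S, 79.7638°E: 414.6 mi
D 8.7172°S, 88.8602°E: 206.7 mi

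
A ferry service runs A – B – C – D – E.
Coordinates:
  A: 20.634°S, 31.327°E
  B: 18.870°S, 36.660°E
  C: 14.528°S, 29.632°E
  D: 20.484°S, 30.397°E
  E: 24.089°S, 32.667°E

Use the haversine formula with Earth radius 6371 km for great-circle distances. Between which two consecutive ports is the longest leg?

B–C

Leg distances:
A→B: 591.5 km
B→C: 890.5 km
C→D: 667.2 km
D→E: 463.9 km
The longest leg is B–C at 890.5 km.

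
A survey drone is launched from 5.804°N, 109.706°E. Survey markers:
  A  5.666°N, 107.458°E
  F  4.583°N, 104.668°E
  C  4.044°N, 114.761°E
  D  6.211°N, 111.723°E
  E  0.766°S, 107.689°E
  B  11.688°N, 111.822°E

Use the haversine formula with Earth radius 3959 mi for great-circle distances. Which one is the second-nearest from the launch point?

Distances from the launch point (5.804°N, 109.706°E):
D: 141.4 mi
A: 154.8 mi
F: 356.8 mi
C: 368.6 mi
B: 431.5 mi
E: 474.8 mi
The second-nearest is A at 154.8 mi.

A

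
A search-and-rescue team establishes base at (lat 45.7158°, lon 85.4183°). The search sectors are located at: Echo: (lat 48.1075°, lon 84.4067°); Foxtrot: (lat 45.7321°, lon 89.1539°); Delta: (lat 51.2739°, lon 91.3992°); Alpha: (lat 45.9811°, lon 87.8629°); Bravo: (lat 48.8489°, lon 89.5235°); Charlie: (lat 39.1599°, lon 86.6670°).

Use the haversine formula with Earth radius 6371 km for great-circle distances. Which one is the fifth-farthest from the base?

Echo

Distances from the base ((lat 45.7158°, lon 85.4183°)):
Delta: 758.5 km
Charlie: 736.1 km
Bravo: 466.0 km
Foxtrot: 290.0 km
Echo: 276.8 km
Alpha: 191.6 km
The fifth-farthest is Echo at 276.8 km.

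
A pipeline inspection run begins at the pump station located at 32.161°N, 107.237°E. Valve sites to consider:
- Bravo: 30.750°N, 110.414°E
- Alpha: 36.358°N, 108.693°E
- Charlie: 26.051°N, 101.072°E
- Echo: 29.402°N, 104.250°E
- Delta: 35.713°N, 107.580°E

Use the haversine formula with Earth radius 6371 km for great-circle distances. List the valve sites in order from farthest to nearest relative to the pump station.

Computing each great-circle distance from 32.161°N, 107.237°E:
Charlie 26.051°N, 101.072°E: 905.3 km
Alpha 36.358°N, 108.693°E: 485.5 km
Echo 29.402°N, 104.250°E: 418.9 km
Delta 35.713°N, 107.580°E: 396.2 km
Bravo 30.750°N, 110.414°E: 339.7 km

Charlie, Alpha, Echo, Delta, Bravo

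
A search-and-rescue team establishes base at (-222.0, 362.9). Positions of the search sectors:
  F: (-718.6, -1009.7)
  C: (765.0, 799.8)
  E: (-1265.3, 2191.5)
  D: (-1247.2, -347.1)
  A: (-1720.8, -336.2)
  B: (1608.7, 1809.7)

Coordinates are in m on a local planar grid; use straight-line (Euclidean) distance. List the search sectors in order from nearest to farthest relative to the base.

Distance from the base at (-222.0, 362.9) to each:
C (765.0, 799.8): 1079.4 m
D (-1247.2, -347.1): 1247.1 m
F (-718.6, -1009.7): 1459.7 m
A (-1720.8, -336.2): 1653.8 m
E (-1265.3, 2191.5): 2105.3 m
B (1608.7, 1809.7): 2333.4 m

C, D, F, A, E, B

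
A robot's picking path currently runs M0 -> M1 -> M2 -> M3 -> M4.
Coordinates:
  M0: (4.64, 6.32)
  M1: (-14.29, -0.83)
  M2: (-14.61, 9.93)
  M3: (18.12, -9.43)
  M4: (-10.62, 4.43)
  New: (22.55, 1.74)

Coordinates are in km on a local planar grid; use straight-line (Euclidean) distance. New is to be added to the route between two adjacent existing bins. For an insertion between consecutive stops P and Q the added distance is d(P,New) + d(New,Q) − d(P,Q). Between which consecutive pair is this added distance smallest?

Added distance for inserting New between each consecutive pair:
M0–M1: 35.2 km
M1–M2: 64.2 km
M2–M3: 12.0 km
M3–M4: 13.4 km
Smallest added distance is 12.0 km, inserting between M2 and M3.

between M2 and M3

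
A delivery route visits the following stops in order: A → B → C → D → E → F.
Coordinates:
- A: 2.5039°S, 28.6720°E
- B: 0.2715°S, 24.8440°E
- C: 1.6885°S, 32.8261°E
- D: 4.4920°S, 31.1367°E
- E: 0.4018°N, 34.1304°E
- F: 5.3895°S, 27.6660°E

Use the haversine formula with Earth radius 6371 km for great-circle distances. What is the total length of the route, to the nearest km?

Leg distances:
A→B: 492.6 km  (cumulative 492.6 km)
B→C: 901.3 km  (cumulative 1393.9 km)
C→D: 363.8 km  (cumulative 1757.7 km)
D→E: 637.7 km  (cumulative 2395.5 km)
E→F: 964.3 km  (cumulative 3359.8 km)
Total route length ≈ 3360 km.

3360 km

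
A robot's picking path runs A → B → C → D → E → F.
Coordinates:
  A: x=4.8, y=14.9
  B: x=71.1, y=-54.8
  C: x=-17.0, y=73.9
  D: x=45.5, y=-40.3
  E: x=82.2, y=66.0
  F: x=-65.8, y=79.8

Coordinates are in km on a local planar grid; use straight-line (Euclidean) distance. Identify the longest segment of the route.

B–C

Leg distances:
A→B: 96.2 km
B→C: 156.0 km
C→D: 130.2 km
D→E: 112.5 km
E→F: 148.6 km
The longest leg is B–C at 156.0 km.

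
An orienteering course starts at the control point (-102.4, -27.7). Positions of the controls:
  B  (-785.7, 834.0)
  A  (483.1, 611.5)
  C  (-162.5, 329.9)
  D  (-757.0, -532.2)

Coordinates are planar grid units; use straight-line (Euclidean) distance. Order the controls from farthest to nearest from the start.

B, A, D, C

Distances from the start:
B (-785.7, 834.0): 1099.7
A (483.1, 611.5): 866.8
D (-757.0, -532.2): 826.5
C (-162.5, 329.9): 362.6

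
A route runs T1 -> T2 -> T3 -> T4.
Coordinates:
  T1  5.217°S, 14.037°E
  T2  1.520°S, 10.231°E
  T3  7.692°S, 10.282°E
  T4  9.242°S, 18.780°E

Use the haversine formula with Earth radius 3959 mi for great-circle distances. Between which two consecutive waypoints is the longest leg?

T3–T4

Leg distances:
T1→T2: 366.3 mi
T2→T3: 426.5 mi
T3→T4: 590.6 mi
The longest leg is T3–T4 at 590.6 mi.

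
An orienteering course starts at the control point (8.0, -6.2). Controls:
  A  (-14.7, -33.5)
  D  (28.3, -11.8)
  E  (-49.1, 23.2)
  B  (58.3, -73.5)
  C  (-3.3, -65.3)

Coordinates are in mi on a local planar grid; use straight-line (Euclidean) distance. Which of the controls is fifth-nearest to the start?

B

Distances from the start ((8.0, -6.2)):
D: 21.1 mi
A: 35.5 mi
C: 60.2 mi
E: 64.2 mi
B: 84.0 mi
The fifth-nearest is B at 84.0 mi.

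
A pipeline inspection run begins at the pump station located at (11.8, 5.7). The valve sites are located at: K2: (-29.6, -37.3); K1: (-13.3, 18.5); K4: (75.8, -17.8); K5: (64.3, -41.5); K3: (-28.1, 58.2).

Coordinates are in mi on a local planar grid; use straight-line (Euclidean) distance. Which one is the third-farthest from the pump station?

K3

Distances from the pump station ((11.8, 5.7)):
K5: 70.6 mi
K4: 68.2 mi
K3: 65.9 mi
K2: 59.7 mi
K1: 28.2 mi
The third-farthest is K3 at 65.9 mi.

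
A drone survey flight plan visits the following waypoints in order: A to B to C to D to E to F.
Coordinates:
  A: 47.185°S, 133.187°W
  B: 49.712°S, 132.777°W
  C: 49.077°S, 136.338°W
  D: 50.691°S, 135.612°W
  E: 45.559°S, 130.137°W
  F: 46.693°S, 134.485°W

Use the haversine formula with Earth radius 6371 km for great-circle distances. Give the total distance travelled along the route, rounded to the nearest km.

1795 km

Leg distances:
A→B: 282.6 km  (cumulative 282.6 km)
B→C: 267.2 km  (cumulative 549.8 km)
C→D: 186.9 km  (cumulative 736.6 km)
D→E: 700.1 km  (cumulative 1436.8 km)
E→F: 358.0 km  (cumulative 1794.7 km)
Total route length ≈ 1795 km.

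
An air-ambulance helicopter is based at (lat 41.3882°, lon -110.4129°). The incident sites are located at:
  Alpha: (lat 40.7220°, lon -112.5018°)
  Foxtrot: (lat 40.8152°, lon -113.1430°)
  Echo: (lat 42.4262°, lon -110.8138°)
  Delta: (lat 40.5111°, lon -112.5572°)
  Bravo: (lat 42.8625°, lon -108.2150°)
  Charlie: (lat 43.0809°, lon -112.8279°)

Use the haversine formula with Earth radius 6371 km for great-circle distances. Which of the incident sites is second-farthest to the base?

Bravo

Distances from the base ((lat 41.3882°, lon -110.4129°)):
Charlie: 273.8 km
Bravo: 244.4 km
Foxtrot: 237.5 km
Delta: 204.8 km
Alpha: 190.2 km
Echo: 120.1 km
The second-farthest is Bravo at 244.4 km.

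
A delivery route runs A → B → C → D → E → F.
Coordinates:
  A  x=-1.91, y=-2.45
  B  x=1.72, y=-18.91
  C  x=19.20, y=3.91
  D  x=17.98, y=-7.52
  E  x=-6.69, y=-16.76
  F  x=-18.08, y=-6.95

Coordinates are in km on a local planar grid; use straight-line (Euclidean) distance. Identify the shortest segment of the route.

C–D

Leg distances:
A→B: 16.9 km
B→C: 28.7 km
C→D: 11.5 km
D→E: 26.3 km
E→F: 15.0 km
The shortest leg is C–D at 11.5 km.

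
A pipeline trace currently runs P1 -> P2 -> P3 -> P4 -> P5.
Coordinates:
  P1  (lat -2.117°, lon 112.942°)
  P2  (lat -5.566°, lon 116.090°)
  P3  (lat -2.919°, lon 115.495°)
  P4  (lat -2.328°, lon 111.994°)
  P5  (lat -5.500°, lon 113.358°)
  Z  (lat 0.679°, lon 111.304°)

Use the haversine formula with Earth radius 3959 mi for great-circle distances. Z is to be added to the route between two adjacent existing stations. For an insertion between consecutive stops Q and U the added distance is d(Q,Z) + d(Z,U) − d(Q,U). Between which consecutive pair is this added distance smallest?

between P3 and P4

Added distance for inserting Z between each consecutive pair:
P1–P2: 445.0 mi
P2–P3: 737.5 mi
P3–P4: 349.7 mi
P4–P5: 424.5 mi
Smallest added distance is 349.7 mi, inserting between P3 and P4.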